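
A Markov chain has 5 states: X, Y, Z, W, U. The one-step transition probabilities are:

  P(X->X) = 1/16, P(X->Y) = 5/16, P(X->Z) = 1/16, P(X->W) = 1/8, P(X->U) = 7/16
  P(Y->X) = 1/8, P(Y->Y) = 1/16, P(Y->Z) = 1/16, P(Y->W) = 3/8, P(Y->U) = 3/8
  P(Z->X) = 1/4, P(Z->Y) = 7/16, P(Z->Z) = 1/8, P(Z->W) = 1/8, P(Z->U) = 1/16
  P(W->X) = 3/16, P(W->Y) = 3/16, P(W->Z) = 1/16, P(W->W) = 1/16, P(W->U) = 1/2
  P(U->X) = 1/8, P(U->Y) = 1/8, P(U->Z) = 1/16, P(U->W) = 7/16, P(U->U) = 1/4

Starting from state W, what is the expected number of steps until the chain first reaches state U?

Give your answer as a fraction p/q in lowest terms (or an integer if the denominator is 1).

Answer: 78240/34111

Derivation:
Let h_i = expected steps to first reach U from state i.
Boundary: h_U = 0.
First-step equations for the other states:
  h_X = 1 + 1/16*h_X + 5/16*h_Y + 1/16*h_Z + 1/8*h_W + 7/16*h_U
  h_Y = 1 + 1/8*h_X + 1/16*h_Y + 1/16*h_Z + 3/8*h_W + 3/8*h_U
  h_Z = 1 + 1/4*h_X + 7/16*h_Y + 1/8*h_Z + 1/8*h_W + 1/16*h_U
  h_W = 1 + 3/16*h_X + 3/16*h_Y + 1/16*h_Z + 1/16*h_W + 1/2*h_U

Substituting h_U = 0 and rearranging gives the linear system (I - Q) h = 1:
  [15/16, -5/16, -1/16, -1/8] . (h_X, h_Y, h_Z, h_W) = 1
  [-1/8, 15/16, -1/16, -3/8] . (h_X, h_Y, h_Z, h_W) = 1
  [-1/4, -7/16, 7/8, -1/8] . (h_X, h_Y, h_Z, h_W) = 1
  [-3/16, -3/16, -1/16, 15/16] . (h_X, h_Y, h_Z, h_W) = 1

Solving yields:
  h_X = 83520/34111
  h_Y = 86640/34111
  h_Z = 117344/34111
  h_W = 78240/34111

Starting state is W, so the expected hitting time is h_W = 78240/34111.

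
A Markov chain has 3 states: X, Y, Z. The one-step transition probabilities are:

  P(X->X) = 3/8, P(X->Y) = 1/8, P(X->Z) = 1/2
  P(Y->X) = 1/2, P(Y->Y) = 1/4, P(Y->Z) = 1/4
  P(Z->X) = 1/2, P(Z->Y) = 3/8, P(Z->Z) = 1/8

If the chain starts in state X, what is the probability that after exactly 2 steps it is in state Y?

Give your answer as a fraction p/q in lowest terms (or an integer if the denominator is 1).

Answer: 17/64

Derivation:
Computing P^2 by repeated multiplication:
P^1 =
  X: [3/8, 1/8, 1/2]
  Y: [1/2, 1/4, 1/4]
  Z: [1/2, 3/8, 1/8]
P^2 =
  X: [29/64, 17/64, 9/32]
  Y: [7/16, 7/32, 11/32]
  Z: [7/16, 13/64, 23/64]

(P^2)[X -> Y] = 17/64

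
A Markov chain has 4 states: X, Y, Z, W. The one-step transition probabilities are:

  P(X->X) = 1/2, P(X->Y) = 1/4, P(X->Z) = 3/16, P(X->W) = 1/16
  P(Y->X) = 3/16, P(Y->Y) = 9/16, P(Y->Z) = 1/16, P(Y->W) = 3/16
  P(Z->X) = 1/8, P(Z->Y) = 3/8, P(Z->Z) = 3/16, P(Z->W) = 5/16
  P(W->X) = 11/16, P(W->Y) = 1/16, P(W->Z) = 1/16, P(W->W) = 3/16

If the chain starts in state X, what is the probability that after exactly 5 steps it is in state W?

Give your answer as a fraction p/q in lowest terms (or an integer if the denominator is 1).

Computing P^5 by repeated multiplication:
P^1 =
  X: [1/2, 1/4, 3/16, 1/16]
  Y: [3/16, 9/16, 1/16, 3/16]
  Z: [1/8, 3/8, 3/16, 5/16]
  W: [11/16, 1/16, 1/16, 3/16]
P^2 =
  X: [93/256, 87/256, 19/128, 19/128]
  Y: [43/128, 51/128, 3/32, 11/64]
  Z: [95/256, 85/256, 13/128, 25/128]
  W: [63/128, 31/128, 5/32, 7/64]
P^3 =
  X: [1499/4096, 1421/4096, 259/2048, 329/2048]
  Y: [763/2048, 725/2048, 119/1024, 161/1024]
  Z: [1617/4096, 1351/4096, 249/2048, 315/2048]
  W: [791/2048, 665/2048, 147/1024, 149/1024]
P^4 =
  X: [24529/65536, 22551/65536, 4065/32768, 5163/32768]
  Y: [12297/32768, 11327/32768, 2025/16384, 2547/16384]
  Z: [24915/65536, 22245/65536, 4163/32768, 5025/32768]
  W: [12189/32768, 11211/32768, 2109/16384, 2575/16384]
P^5 =
  X: [393731/1048576, 360181/1048576, 65427/524288, 81905/524288]
  Y: [196491/524288, 180525/524288, 32731/262144, 40905/262144]
  Z: [393257/1048576, 359871/1048576, 66009/524288, 81715/524288]
  W: [196231/524288, 180113/524288, 32791/262144, 41181/262144]

(P^5)[X -> W] = 81905/524288

Answer: 81905/524288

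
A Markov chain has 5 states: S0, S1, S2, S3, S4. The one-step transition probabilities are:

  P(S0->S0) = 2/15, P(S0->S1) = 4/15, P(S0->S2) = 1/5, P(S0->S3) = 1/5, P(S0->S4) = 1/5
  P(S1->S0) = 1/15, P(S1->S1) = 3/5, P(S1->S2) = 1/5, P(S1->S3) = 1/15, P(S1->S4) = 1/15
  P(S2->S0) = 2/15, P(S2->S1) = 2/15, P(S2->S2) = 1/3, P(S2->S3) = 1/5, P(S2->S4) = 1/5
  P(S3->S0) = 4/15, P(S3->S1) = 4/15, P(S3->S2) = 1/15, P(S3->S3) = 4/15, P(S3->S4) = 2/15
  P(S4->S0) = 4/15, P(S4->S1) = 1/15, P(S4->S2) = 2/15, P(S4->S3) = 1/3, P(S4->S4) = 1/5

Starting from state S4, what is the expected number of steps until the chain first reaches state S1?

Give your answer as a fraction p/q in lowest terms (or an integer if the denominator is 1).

Answer: 48990/8513

Derivation:
Let h_i = expected steps to first reach S1 from state i.
Boundary: h_S1 = 0.
First-step equations for the other states:
  h_S0 = 1 + 2/15*h_S0 + 4/15*h_S1 + 1/5*h_S2 + 1/5*h_S3 + 1/5*h_S4
  h_S2 = 1 + 2/15*h_S0 + 2/15*h_S1 + 1/3*h_S2 + 1/5*h_S3 + 1/5*h_S4
  h_S3 = 1 + 4/15*h_S0 + 4/15*h_S1 + 1/15*h_S2 + 4/15*h_S3 + 2/15*h_S4
  h_S4 = 1 + 4/15*h_S0 + 1/15*h_S1 + 2/15*h_S2 + 1/3*h_S3 + 1/5*h_S4

Substituting h_S1 = 0 and rearranging gives the linear system (I - Q) h = 1:
  [13/15, -1/5, -1/5, -1/5] . (h_S0, h_S2, h_S3, h_S4) = 1
  [-2/15, 2/3, -1/5, -1/5] . (h_S0, h_S2, h_S3, h_S4) = 1
  [-4/15, -1/15, 11/15, -2/15] . (h_S0, h_S2, h_S3, h_S4) = 1
  [-4/15, -2/15, -1/3, 4/5] . (h_S0, h_S2, h_S3, h_S4) = 1

Solving yields:
  h_S0 = 41340/8513
  h_S2 = 47700/8513
  h_S3 = 39885/8513
  h_S4 = 48990/8513

Starting state is S4, so the expected hitting time is h_S4 = 48990/8513.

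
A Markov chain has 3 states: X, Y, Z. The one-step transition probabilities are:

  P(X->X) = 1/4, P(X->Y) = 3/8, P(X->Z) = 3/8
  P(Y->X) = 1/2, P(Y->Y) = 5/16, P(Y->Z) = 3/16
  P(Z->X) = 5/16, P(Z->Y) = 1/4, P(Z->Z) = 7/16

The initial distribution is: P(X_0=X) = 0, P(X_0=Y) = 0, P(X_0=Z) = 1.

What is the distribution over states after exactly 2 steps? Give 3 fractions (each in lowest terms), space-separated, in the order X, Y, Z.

Propagating the distribution step by step (d_{t+1} = d_t * P):
d_0 = (X=0, Y=0, Z=1)
  d_1[X] = 0*1/4 + 0*1/2 + 1*5/16 = 5/16
  d_1[Y] = 0*3/8 + 0*5/16 + 1*1/4 = 1/4
  d_1[Z] = 0*3/8 + 0*3/16 + 1*7/16 = 7/16
d_1 = (X=5/16, Y=1/4, Z=7/16)
  d_2[X] = 5/16*1/4 + 1/4*1/2 + 7/16*5/16 = 87/256
  d_2[Y] = 5/16*3/8 + 1/4*5/16 + 7/16*1/4 = 39/128
  d_2[Z] = 5/16*3/8 + 1/4*3/16 + 7/16*7/16 = 91/256
d_2 = (X=87/256, Y=39/128, Z=91/256)

Answer: 87/256 39/128 91/256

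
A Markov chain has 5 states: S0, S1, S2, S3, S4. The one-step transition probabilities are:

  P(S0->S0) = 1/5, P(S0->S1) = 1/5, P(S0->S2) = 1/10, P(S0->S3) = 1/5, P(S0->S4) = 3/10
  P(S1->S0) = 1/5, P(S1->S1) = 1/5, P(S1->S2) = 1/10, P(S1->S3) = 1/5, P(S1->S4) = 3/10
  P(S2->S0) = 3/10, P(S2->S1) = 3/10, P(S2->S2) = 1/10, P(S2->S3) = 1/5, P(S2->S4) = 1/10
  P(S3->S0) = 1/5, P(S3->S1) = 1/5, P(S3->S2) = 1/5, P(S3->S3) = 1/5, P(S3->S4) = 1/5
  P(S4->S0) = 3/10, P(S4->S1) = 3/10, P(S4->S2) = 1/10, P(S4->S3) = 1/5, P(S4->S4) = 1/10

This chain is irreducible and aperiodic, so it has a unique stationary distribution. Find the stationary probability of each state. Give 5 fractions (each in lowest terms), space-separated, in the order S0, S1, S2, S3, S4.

The stationary distribution satisfies pi = pi * P, i.e.:
  pi_S0 = 1/5*pi_S0 + 1/5*pi_S1 + 3/10*pi_S2 + 1/5*pi_S3 + 3/10*pi_S4
  pi_S1 = 1/5*pi_S0 + 1/5*pi_S1 + 3/10*pi_S2 + 1/5*pi_S3 + 3/10*pi_S4
  pi_S2 = 1/10*pi_S0 + 1/10*pi_S1 + 1/10*pi_S2 + 1/5*pi_S3 + 1/10*pi_S4
  pi_S3 = 1/5*pi_S0 + 1/5*pi_S1 + 1/5*pi_S2 + 1/5*pi_S3 + 1/5*pi_S4
  pi_S4 = 3/10*pi_S0 + 3/10*pi_S1 + 1/10*pi_S2 + 1/5*pi_S3 + 1/10*pi_S4
with normalization: pi_S0 + pi_S1 + pi_S2 + pi_S3 + pi_S4 = 1.

Using the first 4 balance equations plus normalization, the linear system A*pi = b is:
  [-4/5, 1/5, 3/10, 1/5, 3/10] . pi = 0
  [1/5, -4/5, 3/10, 1/5, 3/10] . pi = 0
  [1/10, 1/10, -9/10, 1/5, 1/10] . pi = 0
  [1/5, 1/5, 1/5, -4/5, 1/5] . pi = 0
  [1, 1, 1, 1, 1] . pi = 1

Solving yields:
  pi_S0 = 7/30
  pi_S1 = 7/30
  pi_S2 = 3/25
  pi_S3 = 1/5
  pi_S4 = 16/75

Verification (pi * P):
  7/30*1/5 + 7/30*1/5 + 3/25*3/10 + 1/5*1/5 + 16/75*3/10 = 7/30 = pi_S0  (ok)
  7/30*1/5 + 7/30*1/5 + 3/25*3/10 + 1/5*1/5 + 16/75*3/10 = 7/30 = pi_S1  (ok)
  7/30*1/10 + 7/30*1/10 + 3/25*1/10 + 1/5*1/5 + 16/75*1/10 = 3/25 = pi_S2  (ok)
  7/30*1/5 + 7/30*1/5 + 3/25*1/5 + 1/5*1/5 + 16/75*1/5 = 1/5 = pi_S3  (ok)
  7/30*3/10 + 7/30*3/10 + 3/25*1/10 + 1/5*1/5 + 16/75*1/10 = 16/75 = pi_S4  (ok)

Answer: 7/30 7/30 3/25 1/5 16/75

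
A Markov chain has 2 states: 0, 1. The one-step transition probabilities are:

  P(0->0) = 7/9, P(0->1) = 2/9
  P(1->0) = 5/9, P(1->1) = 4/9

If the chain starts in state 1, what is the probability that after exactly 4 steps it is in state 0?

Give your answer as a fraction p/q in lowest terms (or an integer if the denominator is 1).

Answer: 4675/6561

Derivation:
Computing P^4 by repeated multiplication:
P^1 =
  0: [7/9, 2/9]
  1: [5/9, 4/9]
P^2 =
  0: [59/81, 22/81]
  1: [55/81, 26/81]
P^3 =
  0: [523/729, 206/729]
  1: [515/729, 214/729]
P^4 =
  0: [4691/6561, 1870/6561]
  1: [4675/6561, 1886/6561]

(P^4)[1 -> 0] = 4675/6561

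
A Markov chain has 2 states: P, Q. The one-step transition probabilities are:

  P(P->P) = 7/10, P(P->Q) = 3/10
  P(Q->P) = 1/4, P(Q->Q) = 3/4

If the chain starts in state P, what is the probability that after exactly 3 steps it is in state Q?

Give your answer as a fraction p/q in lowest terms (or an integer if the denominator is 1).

Computing P^3 by repeated multiplication:
P^1 =
  P: [7/10, 3/10]
  Q: [1/4, 3/4]
P^2 =
  P: [113/200, 87/200]
  Q: [29/80, 51/80]
P^3 =
  P: [2017/4000, 1983/4000]
  Q: [661/1600, 939/1600]

(P^3)[P -> Q] = 1983/4000

Answer: 1983/4000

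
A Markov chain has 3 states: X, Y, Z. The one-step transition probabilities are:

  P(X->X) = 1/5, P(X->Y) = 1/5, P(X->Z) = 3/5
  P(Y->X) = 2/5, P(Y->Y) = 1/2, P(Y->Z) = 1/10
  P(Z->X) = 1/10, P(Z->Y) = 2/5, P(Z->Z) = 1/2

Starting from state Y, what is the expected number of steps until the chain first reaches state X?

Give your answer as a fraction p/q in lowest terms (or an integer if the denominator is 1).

Answer: 20/7

Derivation:
Let h_i = expected steps to first reach X from state i.
Boundary: h_X = 0.
First-step equations for the other states:
  h_Y = 1 + 2/5*h_X + 1/2*h_Y + 1/10*h_Z
  h_Z = 1 + 1/10*h_X + 2/5*h_Y + 1/2*h_Z

Substituting h_X = 0 and rearranging gives the linear system (I - Q) h = 1:
  [1/2, -1/10] . (h_Y, h_Z) = 1
  [-2/5, 1/2] . (h_Y, h_Z) = 1

Solving yields:
  h_Y = 20/7
  h_Z = 30/7

Starting state is Y, so the expected hitting time is h_Y = 20/7.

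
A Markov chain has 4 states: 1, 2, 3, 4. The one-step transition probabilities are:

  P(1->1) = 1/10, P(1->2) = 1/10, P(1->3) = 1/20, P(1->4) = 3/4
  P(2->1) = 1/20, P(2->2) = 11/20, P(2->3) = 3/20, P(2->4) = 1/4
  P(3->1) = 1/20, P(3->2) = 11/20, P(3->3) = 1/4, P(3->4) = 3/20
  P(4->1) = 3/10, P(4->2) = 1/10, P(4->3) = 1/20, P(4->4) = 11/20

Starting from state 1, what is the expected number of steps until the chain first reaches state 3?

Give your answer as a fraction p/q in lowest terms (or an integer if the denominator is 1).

Answer: 44/3

Derivation:
Let h_i = expected steps to first reach 3 from state i.
Boundary: h_3 = 0.
First-step equations for the other states:
  h_1 = 1 + 1/10*h_1 + 1/10*h_2 + 1/20*h_3 + 3/4*h_4
  h_2 = 1 + 1/20*h_1 + 11/20*h_2 + 3/20*h_3 + 1/4*h_4
  h_4 = 1 + 3/10*h_1 + 1/10*h_2 + 1/20*h_3 + 11/20*h_4

Substituting h_3 = 0 and rearranging gives the linear system (I - Q) h = 1:
  [9/10, -1/10, -3/4] . (h_1, h_2, h_4) = 1
  [-1/20, 9/20, -1/4] . (h_1, h_2, h_4) = 1
  [-3/10, -1/10, 9/20] . (h_1, h_2, h_4) = 1

Solving yields:
  h_1 = 44/3
  h_2 = 12
  h_4 = 44/3

Starting state is 1, so the expected hitting time is h_1 = 44/3.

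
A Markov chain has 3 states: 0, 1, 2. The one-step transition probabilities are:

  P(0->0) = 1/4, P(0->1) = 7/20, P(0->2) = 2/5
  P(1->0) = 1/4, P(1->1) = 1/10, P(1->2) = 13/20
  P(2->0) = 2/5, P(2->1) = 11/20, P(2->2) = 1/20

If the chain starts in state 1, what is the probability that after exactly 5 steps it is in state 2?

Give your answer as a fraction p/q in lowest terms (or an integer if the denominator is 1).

Computing P^5 by repeated multiplication:
P^1 =
  0: [1/4, 7/20, 2/5]
  1: [1/4, 1/10, 13/20]
  2: [2/5, 11/20, 1/20]
P^2 =
  0: [31/100, 137/400, 139/400]
  1: [139/400, 91/200, 79/400]
  2: [103/400, 89/400, 13/25]
P^3 =
  0: [2417/8000, 2671/8000, 91/250]
  1: [2237/8000, 1103/4000, 3557/8000]
  2: [41/125, 3187/8000, 2189/8000]
P^4 =
  0: [1523/5000, 54293/160000, 56971/160000]
  1: [50671/160000, 29599/80000, 50131/160000]
  2: [46567/160000, 48821/160000, 16153/40000]
P^5 =
  0: [970913/3200000, 1076419/3200000, 288167/800000]
  1: [950393/3200000, 512267/1600000, 1225073/3200000]
  2: [248459/800000, 1134343/3200000, 1071821/3200000]

(P^5)[1 -> 2] = 1225073/3200000

Answer: 1225073/3200000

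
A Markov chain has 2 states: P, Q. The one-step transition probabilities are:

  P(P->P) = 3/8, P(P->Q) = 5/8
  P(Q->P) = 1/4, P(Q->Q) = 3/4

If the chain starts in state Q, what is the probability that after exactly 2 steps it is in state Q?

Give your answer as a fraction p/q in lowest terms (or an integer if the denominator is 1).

Computing P^2 by repeated multiplication:
P^1 =
  P: [3/8, 5/8]
  Q: [1/4, 3/4]
P^2 =
  P: [19/64, 45/64]
  Q: [9/32, 23/32]

(P^2)[Q -> Q] = 23/32

Answer: 23/32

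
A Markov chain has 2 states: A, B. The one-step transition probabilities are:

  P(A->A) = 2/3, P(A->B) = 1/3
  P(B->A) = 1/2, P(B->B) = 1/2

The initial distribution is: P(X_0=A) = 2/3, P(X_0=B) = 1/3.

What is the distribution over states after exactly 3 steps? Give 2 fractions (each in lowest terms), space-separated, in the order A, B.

Propagating the distribution step by step (d_{t+1} = d_t * P):
d_0 = (A=2/3, B=1/3)
  d_1[A] = 2/3*2/3 + 1/3*1/2 = 11/18
  d_1[B] = 2/3*1/3 + 1/3*1/2 = 7/18
d_1 = (A=11/18, B=7/18)
  d_2[A] = 11/18*2/3 + 7/18*1/2 = 65/108
  d_2[B] = 11/18*1/3 + 7/18*1/2 = 43/108
d_2 = (A=65/108, B=43/108)
  d_3[A] = 65/108*2/3 + 43/108*1/2 = 389/648
  d_3[B] = 65/108*1/3 + 43/108*1/2 = 259/648
d_3 = (A=389/648, B=259/648)

Answer: 389/648 259/648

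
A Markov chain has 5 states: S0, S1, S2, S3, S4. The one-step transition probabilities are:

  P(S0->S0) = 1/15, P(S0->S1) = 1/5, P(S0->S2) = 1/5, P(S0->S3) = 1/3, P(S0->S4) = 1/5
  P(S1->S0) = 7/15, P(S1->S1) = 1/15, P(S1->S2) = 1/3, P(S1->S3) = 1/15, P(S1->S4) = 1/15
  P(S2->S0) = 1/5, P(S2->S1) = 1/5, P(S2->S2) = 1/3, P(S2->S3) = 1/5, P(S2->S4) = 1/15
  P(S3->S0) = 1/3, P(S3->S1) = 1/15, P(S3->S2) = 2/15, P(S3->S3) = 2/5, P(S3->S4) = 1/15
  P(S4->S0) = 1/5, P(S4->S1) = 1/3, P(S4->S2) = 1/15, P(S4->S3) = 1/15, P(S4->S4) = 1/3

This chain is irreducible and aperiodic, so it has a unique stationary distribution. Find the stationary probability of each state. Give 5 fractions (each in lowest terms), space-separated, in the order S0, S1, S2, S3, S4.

Answer: 497/2042 335/2042 885/4084 983/4084 138/1021

Derivation:
The stationary distribution satisfies pi = pi * P, i.e.:
  pi_S0 = 1/15*pi_S0 + 7/15*pi_S1 + 1/5*pi_S2 + 1/3*pi_S3 + 1/5*pi_S4
  pi_S1 = 1/5*pi_S0 + 1/15*pi_S1 + 1/5*pi_S2 + 1/15*pi_S3 + 1/3*pi_S4
  pi_S2 = 1/5*pi_S0 + 1/3*pi_S1 + 1/3*pi_S2 + 2/15*pi_S3 + 1/15*pi_S4
  pi_S3 = 1/3*pi_S0 + 1/15*pi_S1 + 1/5*pi_S2 + 2/5*pi_S3 + 1/15*pi_S4
  pi_S4 = 1/5*pi_S0 + 1/15*pi_S1 + 1/15*pi_S2 + 1/15*pi_S3 + 1/3*pi_S4
with normalization: pi_S0 + pi_S1 + pi_S2 + pi_S3 + pi_S4 = 1.

Using the first 4 balance equations plus normalization, the linear system A*pi = b is:
  [-14/15, 7/15, 1/5, 1/3, 1/5] . pi = 0
  [1/5, -14/15, 1/5, 1/15, 1/3] . pi = 0
  [1/5, 1/3, -2/3, 2/15, 1/15] . pi = 0
  [1/3, 1/15, 1/5, -3/5, 1/15] . pi = 0
  [1, 1, 1, 1, 1] . pi = 1

Solving yields:
  pi_S0 = 497/2042
  pi_S1 = 335/2042
  pi_S2 = 885/4084
  pi_S3 = 983/4084
  pi_S4 = 138/1021

Verification (pi * P):
  497/2042*1/15 + 335/2042*7/15 + 885/4084*1/5 + 983/4084*1/3 + 138/1021*1/5 = 497/2042 = pi_S0  (ok)
  497/2042*1/5 + 335/2042*1/15 + 885/4084*1/5 + 983/4084*1/15 + 138/1021*1/3 = 335/2042 = pi_S1  (ok)
  497/2042*1/5 + 335/2042*1/3 + 885/4084*1/3 + 983/4084*2/15 + 138/1021*1/15 = 885/4084 = pi_S2  (ok)
  497/2042*1/3 + 335/2042*1/15 + 885/4084*1/5 + 983/4084*2/5 + 138/1021*1/15 = 983/4084 = pi_S3  (ok)
  497/2042*1/5 + 335/2042*1/15 + 885/4084*1/15 + 983/4084*1/15 + 138/1021*1/3 = 138/1021 = pi_S4  (ok)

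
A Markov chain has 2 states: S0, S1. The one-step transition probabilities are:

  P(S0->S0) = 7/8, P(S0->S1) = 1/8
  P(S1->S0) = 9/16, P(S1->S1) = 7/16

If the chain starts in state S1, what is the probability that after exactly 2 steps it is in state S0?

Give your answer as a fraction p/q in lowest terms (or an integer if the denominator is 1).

Answer: 189/256

Derivation:
Computing P^2 by repeated multiplication:
P^1 =
  S0: [7/8, 1/8]
  S1: [9/16, 7/16]
P^2 =
  S0: [107/128, 21/128]
  S1: [189/256, 67/256]

(P^2)[S1 -> S0] = 189/256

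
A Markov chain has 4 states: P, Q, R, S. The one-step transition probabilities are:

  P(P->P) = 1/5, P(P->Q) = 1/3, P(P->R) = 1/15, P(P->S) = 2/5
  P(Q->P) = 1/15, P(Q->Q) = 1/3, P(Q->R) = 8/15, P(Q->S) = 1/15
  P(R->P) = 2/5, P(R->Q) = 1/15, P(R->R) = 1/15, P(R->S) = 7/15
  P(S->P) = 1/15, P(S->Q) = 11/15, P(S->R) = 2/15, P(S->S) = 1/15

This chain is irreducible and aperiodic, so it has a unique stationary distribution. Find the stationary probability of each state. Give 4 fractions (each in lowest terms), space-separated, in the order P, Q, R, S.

The stationary distribution satisfies pi = pi * P, i.e.:
  pi_P = 1/5*pi_P + 1/15*pi_Q + 2/5*pi_R + 1/15*pi_S
  pi_Q = 1/3*pi_P + 1/3*pi_Q + 1/15*pi_R + 11/15*pi_S
  pi_R = 1/15*pi_P + 8/15*pi_Q + 1/15*pi_R + 2/15*pi_S
  pi_S = 2/5*pi_P + 1/15*pi_Q + 7/15*pi_R + 1/15*pi_S
with normalization: pi_P + pi_Q + pi_R + pi_S = 1.

Using the first 3 balance equations plus normalization, the linear system A*pi = b is:
  [-4/5, 1/15, 2/5, 1/15] . pi = 0
  [1/3, -2/3, 1/15, 11/15] . pi = 0
  [1/15, 8/15, -14/15, 2/15] . pi = 0
  [1, 1, 1, 1] . pi = 1

Solving yields:
  pi_P = 312/1811
  pi_Q = 1937/5433
  pi_R = 449/1811
  pi_S = 1213/5433

Verification (pi * P):
  312/1811*1/5 + 1937/5433*1/15 + 449/1811*2/5 + 1213/5433*1/15 = 312/1811 = pi_P  (ok)
  312/1811*1/3 + 1937/5433*1/3 + 449/1811*1/15 + 1213/5433*11/15 = 1937/5433 = pi_Q  (ok)
  312/1811*1/15 + 1937/5433*8/15 + 449/1811*1/15 + 1213/5433*2/15 = 449/1811 = pi_R  (ok)
  312/1811*2/5 + 1937/5433*1/15 + 449/1811*7/15 + 1213/5433*1/15 = 1213/5433 = pi_S  (ok)

Answer: 312/1811 1937/5433 449/1811 1213/5433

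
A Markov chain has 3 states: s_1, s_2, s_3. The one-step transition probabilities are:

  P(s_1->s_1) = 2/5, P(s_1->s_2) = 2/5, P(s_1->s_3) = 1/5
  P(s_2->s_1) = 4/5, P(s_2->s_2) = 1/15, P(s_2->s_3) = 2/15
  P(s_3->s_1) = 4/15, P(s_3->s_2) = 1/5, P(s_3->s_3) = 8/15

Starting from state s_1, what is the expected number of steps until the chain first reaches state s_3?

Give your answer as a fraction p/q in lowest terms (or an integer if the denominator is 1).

Answer: 50/9

Derivation:
Let h_i = expected steps to first reach s_3 from state i.
Boundary: h_s_3 = 0.
First-step equations for the other states:
  h_s_1 = 1 + 2/5*h_s_1 + 2/5*h_s_2 + 1/5*h_s_3
  h_s_2 = 1 + 4/5*h_s_1 + 1/15*h_s_2 + 2/15*h_s_3

Substituting h_s_3 = 0 and rearranging gives the linear system (I - Q) h = 1:
  [3/5, -2/5] . (h_s_1, h_s_2) = 1
  [-4/5, 14/15] . (h_s_1, h_s_2) = 1

Solving yields:
  h_s_1 = 50/9
  h_s_2 = 35/6

Starting state is s_1, so the expected hitting time is h_s_1 = 50/9.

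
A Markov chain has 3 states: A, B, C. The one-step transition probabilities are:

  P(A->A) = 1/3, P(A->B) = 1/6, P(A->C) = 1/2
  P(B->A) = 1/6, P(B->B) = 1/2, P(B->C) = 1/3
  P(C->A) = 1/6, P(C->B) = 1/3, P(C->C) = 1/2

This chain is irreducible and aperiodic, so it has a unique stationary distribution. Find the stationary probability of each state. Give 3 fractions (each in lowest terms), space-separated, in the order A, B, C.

Answer: 1/5 9/25 11/25

Derivation:
The stationary distribution satisfies pi = pi * P, i.e.:
  pi_A = 1/3*pi_A + 1/6*pi_B + 1/6*pi_C
  pi_B = 1/6*pi_A + 1/2*pi_B + 1/3*pi_C
  pi_C = 1/2*pi_A + 1/3*pi_B + 1/2*pi_C
with normalization: pi_A + pi_B + pi_C = 1.

Using the first 2 balance equations plus normalization, the linear system A*pi = b is:
  [-2/3, 1/6, 1/6] . pi = 0
  [1/6, -1/2, 1/3] . pi = 0
  [1, 1, 1] . pi = 1

Solving yields:
  pi_A = 1/5
  pi_B = 9/25
  pi_C = 11/25

Verification (pi * P):
  1/5*1/3 + 9/25*1/6 + 11/25*1/6 = 1/5 = pi_A  (ok)
  1/5*1/6 + 9/25*1/2 + 11/25*1/3 = 9/25 = pi_B  (ok)
  1/5*1/2 + 9/25*1/3 + 11/25*1/2 = 11/25 = pi_C  (ok)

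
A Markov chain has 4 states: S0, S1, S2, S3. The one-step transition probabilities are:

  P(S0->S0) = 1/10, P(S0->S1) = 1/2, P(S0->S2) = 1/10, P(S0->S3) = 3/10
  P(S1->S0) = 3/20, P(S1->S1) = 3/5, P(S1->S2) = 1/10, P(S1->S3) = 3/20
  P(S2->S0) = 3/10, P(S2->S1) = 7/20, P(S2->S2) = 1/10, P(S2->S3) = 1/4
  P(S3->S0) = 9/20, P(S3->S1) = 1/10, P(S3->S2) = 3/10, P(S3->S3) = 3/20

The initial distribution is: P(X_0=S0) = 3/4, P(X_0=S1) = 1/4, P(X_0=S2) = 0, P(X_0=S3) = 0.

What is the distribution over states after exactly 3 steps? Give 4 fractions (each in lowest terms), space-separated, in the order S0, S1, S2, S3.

Propagating the distribution step by step (d_{t+1} = d_t * P):
d_0 = (S0=3/4, S1=1/4, S2=0, S3=0)
  d_1[S0] = 3/4*1/10 + 1/4*3/20 + 0*3/10 + 0*9/20 = 9/80
  d_1[S1] = 3/4*1/2 + 1/4*3/5 + 0*7/20 + 0*1/10 = 21/40
  d_1[S2] = 3/4*1/10 + 1/4*1/10 + 0*1/10 + 0*3/10 = 1/10
  d_1[S3] = 3/4*3/10 + 1/4*3/20 + 0*1/4 + 0*3/20 = 21/80
d_1 = (S0=9/80, S1=21/40, S2=1/10, S3=21/80)
  d_2[S0] = 9/80*1/10 + 21/40*3/20 + 1/10*3/10 + 21/80*9/20 = 381/1600
  d_2[S1] = 9/80*1/2 + 21/40*3/5 + 1/10*7/20 + 21/80*1/10 = 173/400
  d_2[S2] = 9/80*1/10 + 21/40*1/10 + 1/10*1/10 + 21/80*3/10 = 61/400
  d_2[S3] = 9/80*3/10 + 21/40*3/20 + 1/10*1/4 + 21/80*3/20 = 283/1600
d_2 = (S0=381/1600, S1=173/400, S2=61/400, S3=283/1600)
  d_3[S0] = 381/1600*1/10 + 173/400*3/20 + 61/400*3/10 + 283/1600*9/20 = 6849/32000
  d_3[S1] = 381/1600*1/2 + 173/400*3/5 + 61/400*7/20 + 283/1600*1/10 = 3597/8000
  d_3[S2] = 381/1600*1/10 + 173/400*1/10 + 61/400*1/10 + 283/1600*3/10 = 1083/8000
  d_3[S3] = 381/1600*3/10 + 173/400*3/20 + 61/400*1/4 + 283/1600*3/20 = 6431/32000
d_3 = (S0=6849/32000, S1=3597/8000, S2=1083/8000, S3=6431/32000)

Answer: 6849/32000 3597/8000 1083/8000 6431/32000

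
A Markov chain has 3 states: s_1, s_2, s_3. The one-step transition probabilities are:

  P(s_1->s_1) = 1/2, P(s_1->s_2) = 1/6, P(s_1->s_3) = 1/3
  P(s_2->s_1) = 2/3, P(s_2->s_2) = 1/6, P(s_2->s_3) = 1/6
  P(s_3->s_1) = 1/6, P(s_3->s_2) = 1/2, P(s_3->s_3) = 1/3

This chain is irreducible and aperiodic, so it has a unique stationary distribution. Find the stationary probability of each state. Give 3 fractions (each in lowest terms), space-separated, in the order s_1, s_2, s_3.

Answer: 17/38 5/19 11/38

Derivation:
The stationary distribution satisfies pi = pi * P, i.e.:
  pi_s_1 = 1/2*pi_s_1 + 2/3*pi_s_2 + 1/6*pi_s_3
  pi_s_2 = 1/6*pi_s_1 + 1/6*pi_s_2 + 1/2*pi_s_3
  pi_s_3 = 1/3*pi_s_1 + 1/6*pi_s_2 + 1/3*pi_s_3
with normalization: pi_s_1 + pi_s_2 + pi_s_3 = 1.

Using the first 2 balance equations plus normalization, the linear system A*pi = b is:
  [-1/2, 2/3, 1/6] . pi = 0
  [1/6, -5/6, 1/2] . pi = 0
  [1, 1, 1] . pi = 1

Solving yields:
  pi_s_1 = 17/38
  pi_s_2 = 5/19
  pi_s_3 = 11/38

Verification (pi * P):
  17/38*1/2 + 5/19*2/3 + 11/38*1/6 = 17/38 = pi_s_1  (ok)
  17/38*1/6 + 5/19*1/6 + 11/38*1/2 = 5/19 = pi_s_2  (ok)
  17/38*1/3 + 5/19*1/6 + 11/38*1/3 = 11/38 = pi_s_3  (ok)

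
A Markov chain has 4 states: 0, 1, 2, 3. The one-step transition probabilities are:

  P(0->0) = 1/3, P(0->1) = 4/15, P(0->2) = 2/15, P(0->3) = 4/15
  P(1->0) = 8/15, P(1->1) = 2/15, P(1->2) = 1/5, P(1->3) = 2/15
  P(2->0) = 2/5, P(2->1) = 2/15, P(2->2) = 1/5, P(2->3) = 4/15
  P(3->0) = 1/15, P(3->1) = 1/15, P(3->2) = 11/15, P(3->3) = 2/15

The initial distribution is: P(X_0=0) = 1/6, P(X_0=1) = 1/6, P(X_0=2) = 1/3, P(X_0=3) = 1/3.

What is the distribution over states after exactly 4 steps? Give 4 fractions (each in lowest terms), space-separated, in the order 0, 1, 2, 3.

Propagating the distribution step by step (d_{t+1} = d_t * P):
d_0 = (0=1/6, 1=1/6, 2=1/3, 3=1/3)
  d_1[0] = 1/6*1/3 + 1/6*8/15 + 1/3*2/5 + 1/3*1/15 = 3/10
  d_1[1] = 1/6*4/15 + 1/6*2/15 + 1/3*2/15 + 1/3*1/15 = 2/15
  d_1[2] = 1/6*2/15 + 1/6*1/5 + 1/3*1/5 + 1/3*11/15 = 11/30
  d_1[3] = 1/6*4/15 + 1/6*2/15 + 1/3*4/15 + 1/3*2/15 = 1/5
d_1 = (0=3/10, 1=2/15, 2=11/30, 3=1/5)
  d_2[0] = 3/10*1/3 + 2/15*8/15 + 11/30*2/5 + 1/5*1/15 = 149/450
  d_2[1] = 3/10*4/15 + 2/15*2/15 + 11/30*2/15 + 1/5*1/15 = 4/25
  d_2[2] = 3/10*2/15 + 2/15*1/5 + 11/30*1/5 + 1/5*11/15 = 43/150
  d_2[3] = 3/10*4/15 + 2/15*2/15 + 11/30*4/15 + 1/5*2/15 = 2/9
d_2 = (0=149/450, 1=4/25, 2=43/150, 3=2/9)
  d_3[0] = 149/450*1/3 + 4/25*8/15 + 43/150*2/5 + 2/9*1/15 = 439/1350
  d_3[1] = 149/450*4/15 + 4/25*2/15 + 43/150*2/15 + 2/9*1/15 = 61/375
  d_3[2] = 149/450*2/15 + 4/25*1/5 + 43/150*1/5 + 2/9*11/15 = 667/2250
  d_3[3] = 149/450*4/15 + 4/25*2/15 + 43/150*4/15 + 2/9*2/15 = 728/3375
d_3 = (0=439/1350, 1=61/375, 2=667/2250, 3=728/3375)
  d_4[0] = 439/1350*1/3 + 61/375*8/15 + 667/2250*2/5 + 728/3375*1/15 = 33221/101250
  d_4[1] = 439/1350*4/15 + 61/375*2/15 + 667/2250*2/15 + 728/3375*1/15 = 913/5625
  d_4[2] = 439/1350*2/15 + 61/375*1/5 + 667/2250*1/5 + 728/3375*11/15 = 9901/33750
  d_4[3] = 439/1350*4/15 + 61/375*2/15 + 667/2250*4/15 + 728/3375*2/15 = 10946/50625
d_4 = (0=33221/101250, 1=913/5625, 2=9901/33750, 3=10946/50625)

Answer: 33221/101250 913/5625 9901/33750 10946/50625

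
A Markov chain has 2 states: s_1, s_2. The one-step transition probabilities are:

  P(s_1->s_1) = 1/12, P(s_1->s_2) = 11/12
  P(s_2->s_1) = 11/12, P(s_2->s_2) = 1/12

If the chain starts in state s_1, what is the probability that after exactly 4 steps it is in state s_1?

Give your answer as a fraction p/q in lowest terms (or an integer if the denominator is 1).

Answer: 1921/2592

Derivation:
Computing P^4 by repeated multiplication:
P^1 =
  s_1: [1/12, 11/12]
  s_2: [11/12, 1/12]
P^2 =
  s_1: [61/72, 11/72]
  s_2: [11/72, 61/72]
P^3 =
  s_1: [91/432, 341/432]
  s_2: [341/432, 91/432]
P^4 =
  s_1: [1921/2592, 671/2592]
  s_2: [671/2592, 1921/2592]

(P^4)[s_1 -> s_1] = 1921/2592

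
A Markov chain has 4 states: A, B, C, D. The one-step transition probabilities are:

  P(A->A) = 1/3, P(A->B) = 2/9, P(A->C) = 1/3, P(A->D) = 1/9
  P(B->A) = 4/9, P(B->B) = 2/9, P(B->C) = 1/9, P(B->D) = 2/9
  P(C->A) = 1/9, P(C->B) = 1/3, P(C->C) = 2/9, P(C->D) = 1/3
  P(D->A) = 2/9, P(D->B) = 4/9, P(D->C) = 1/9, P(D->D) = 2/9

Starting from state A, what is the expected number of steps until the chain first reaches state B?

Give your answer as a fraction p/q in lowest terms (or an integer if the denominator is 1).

Let h_i = expected steps to first reach B from state i.
Boundary: h_B = 0.
First-step equations for the other states:
  h_A = 1 + 1/3*h_A + 2/9*h_B + 1/3*h_C + 1/9*h_D
  h_C = 1 + 1/9*h_A + 1/3*h_B + 2/9*h_C + 1/3*h_D
  h_D = 1 + 2/9*h_A + 4/9*h_B + 1/9*h_C + 2/9*h_D

Substituting h_B = 0 and rearranging gives the linear system (I - Q) h = 1:
  [2/3, -1/3, -1/9] . (h_A, h_C, h_D) = 1
  [-1/9, 7/9, -1/3] . (h_A, h_C, h_D) = 1
  [-2/9, -1/9, 7/9] . (h_A, h_C, h_D) = 1

Solving yields:
  h_A = 126/37
  h_C = 108/37
  h_D = 99/37

Starting state is A, so the expected hitting time is h_A = 126/37.

Answer: 126/37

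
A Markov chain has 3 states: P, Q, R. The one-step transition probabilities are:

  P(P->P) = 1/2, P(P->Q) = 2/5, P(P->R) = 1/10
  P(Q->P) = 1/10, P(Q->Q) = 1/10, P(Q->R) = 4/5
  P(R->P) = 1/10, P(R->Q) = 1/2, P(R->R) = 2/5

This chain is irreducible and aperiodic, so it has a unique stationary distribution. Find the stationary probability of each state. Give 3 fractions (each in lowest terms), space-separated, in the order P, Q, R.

The stationary distribution satisfies pi = pi * P, i.e.:
  pi_P = 1/2*pi_P + 1/10*pi_Q + 1/10*pi_R
  pi_Q = 2/5*pi_P + 1/10*pi_Q + 1/2*pi_R
  pi_R = 1/10*pi_P + 4/5*pi_Q + 2/5*pi_R
with normalization: pi_P + pi_Q + pi_R = 1.

Using the first 2 balance equations plus normalization, the linear system A*pi = b is:
  [-1/2, 1/10, 1/10] . pi = 0
  [2/5, -9/10, 1/2] . pi = 0
  [1, 1, 1] . pi = 1

Solving yields:
  pi_P = 1/6
  pi_Q = 29/84
  pi_R = 41/84

Verification (pi * P):
  1/6*1/2 + 29/84*1/10 + 41/84*1/10 = 1/6 = pi_P  (ok)
  1/6*2/5 + 29/84*1/10 + 41/84*1/2 = 29/84 = pi_Q  (ok)
  1/6*1/10 + 29/84*4/5 + 41/84*2/5 = 41/84 = pi_R  (ok)

Answer: 1/6 29/84 41/84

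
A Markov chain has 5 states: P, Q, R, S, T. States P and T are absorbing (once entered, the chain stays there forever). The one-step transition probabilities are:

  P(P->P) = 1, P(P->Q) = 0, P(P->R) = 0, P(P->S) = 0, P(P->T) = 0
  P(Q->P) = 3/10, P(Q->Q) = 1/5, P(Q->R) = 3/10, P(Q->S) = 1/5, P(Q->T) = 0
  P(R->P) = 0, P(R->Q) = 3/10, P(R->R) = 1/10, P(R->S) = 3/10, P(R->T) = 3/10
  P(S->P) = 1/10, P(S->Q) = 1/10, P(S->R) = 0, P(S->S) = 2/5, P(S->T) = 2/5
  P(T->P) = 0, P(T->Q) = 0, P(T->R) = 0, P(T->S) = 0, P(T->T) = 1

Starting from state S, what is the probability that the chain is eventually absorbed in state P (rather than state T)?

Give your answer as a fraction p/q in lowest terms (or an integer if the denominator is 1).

Answer: 10/39

Derivation:
Let a_i = P(absorbed in P | start in state i).
Boundary conditions: a_P = 1, a_T = 0.
For each transient state i, a_i = sum_j P(i->j) * a_j:
  a_Q = 3/10*a_P + 1/5*a_Q + 3/10*a_R + 1/5*a_S + 0*a_T
  a_R = 0*a_P + 3/10*a_Q + 1/10*a_R + 3/10*a_S + 3/10*a_T
  a_S = 1/10*a_P + 1/10*a_Q + 0*a_R + 2/5*a_S + 2/5*a_T

Substituting a_P = 1 and a_T = 0, rearrange to (I - Q) a = r where r[i] = P(i -> P):
  [4/5, -3/10, -1/5] . (a_Q, a_R, a_S) = 3/10
  [-3/10, 9/10, -3/10] . (a_Q, a_R, a_S) = 0
  [-1/10, 0, 3/5] . (a_Q, a_R, a_S) = 1/10

Solving yields:
  a_Q = 7/13
  a_R = 31/117
  a_S = 10/39

Starting state is S, so the absorption probability is a_S = 10/39.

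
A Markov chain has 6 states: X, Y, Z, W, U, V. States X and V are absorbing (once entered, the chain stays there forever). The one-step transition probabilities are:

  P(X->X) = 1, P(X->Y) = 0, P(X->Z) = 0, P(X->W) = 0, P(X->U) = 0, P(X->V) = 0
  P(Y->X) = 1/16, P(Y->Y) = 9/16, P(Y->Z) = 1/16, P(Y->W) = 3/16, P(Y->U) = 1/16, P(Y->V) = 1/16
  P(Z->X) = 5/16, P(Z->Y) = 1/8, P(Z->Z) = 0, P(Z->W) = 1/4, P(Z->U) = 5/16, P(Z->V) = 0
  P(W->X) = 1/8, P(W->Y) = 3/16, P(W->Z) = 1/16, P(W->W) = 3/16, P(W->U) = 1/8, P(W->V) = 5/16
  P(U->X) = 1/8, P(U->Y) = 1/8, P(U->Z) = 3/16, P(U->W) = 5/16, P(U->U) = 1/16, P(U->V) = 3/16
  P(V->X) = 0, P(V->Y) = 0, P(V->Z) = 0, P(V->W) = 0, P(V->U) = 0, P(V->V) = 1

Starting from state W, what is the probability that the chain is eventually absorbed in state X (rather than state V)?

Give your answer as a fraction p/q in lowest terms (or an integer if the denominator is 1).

Let a_i = P(absorbed in X | start in state i).
Boundary conditions: a_X = 1, a_V = 0.
For each transient state i, a_i = sum_j P(i->j) * a_j:
  a_Y = 1/16*a_X + 9/16*a_Y + 1/16*a_Z + 3/16*a_W + 1/16*a_U + 1/16*a_V
  a_Z = 5/16*a_X + 1/8*a_Y + 0*a_Z + 1/4*a_W + 5/16*a_U + 0*a_V
  a_W = 1/8*a_X + 3/16*a_Y + 1/16*a_Z + 3/16*a_W + 1/8*a_U + 5/16*a_V
  a_U = 1/8*a_X + 1/8*a_Y + 3/16*a_Z + 5/16*a_W + 1/16*a_U + 3/16*a_V

Substituting a_X = 1 and a_V = 0, rearrange to (I - Q) a = r where r[i] = P(i -> X):
  [7/16, -1/16, -3/16, -1/16] . (a_Y, a_Z, a_W, a_U) = 1/16
  [-1/8, 1, -1/4, -5/16] . (a_Y, a_Z, a_W, a_U) = 5/16
  [-3/16, -1/16, 13/16, -1/8] . (a_Y, a_Z, a_W, a_U) = 1/8
  [-1/8, -3/16, -5/16, 15/16] . (a_Y, a_Z, a_W, a_U) = 1/8

Solving yields:
  a_Y = 1649/3669
  a_Z = 731/1223
  a_W = 1360/3669
  a_U = 1601/3669

Starting state is W, so the absorption probability is a_W = 1360/3669.

Answer: 1360/3669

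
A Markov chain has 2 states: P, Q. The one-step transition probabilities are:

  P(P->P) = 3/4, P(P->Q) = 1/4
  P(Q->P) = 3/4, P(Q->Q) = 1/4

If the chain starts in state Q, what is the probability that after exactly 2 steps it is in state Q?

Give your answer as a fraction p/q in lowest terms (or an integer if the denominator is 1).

Answer: 1/4

Derivation:
Computing P^2 by repeated multiplication:
P^1 =
  P: [3/4, 1/4]
  Q: [3/4, 1/4]
P^2 =
  P: [3/4, 1/4]
  Q: [3/4, 1/4]

(P^2)[Q -> Q] = 1/4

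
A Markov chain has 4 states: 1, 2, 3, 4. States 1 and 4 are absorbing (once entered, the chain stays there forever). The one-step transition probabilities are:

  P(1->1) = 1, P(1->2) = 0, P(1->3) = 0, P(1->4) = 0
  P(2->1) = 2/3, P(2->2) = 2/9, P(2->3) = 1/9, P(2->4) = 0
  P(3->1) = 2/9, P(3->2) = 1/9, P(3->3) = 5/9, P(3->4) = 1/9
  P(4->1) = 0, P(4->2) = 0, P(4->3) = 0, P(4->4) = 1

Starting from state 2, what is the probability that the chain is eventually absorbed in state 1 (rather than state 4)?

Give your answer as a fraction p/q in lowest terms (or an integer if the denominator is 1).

Answer: 26/27

Derivation:
Let a_i = P(absorbed in 1 | start in state i).
Boundary conditions: a_1 = 1, a_4 = 0.
For each transient state i, a_i = sum_j P(i->j) * a_j:
  a_2 = 2/3*a_1 + 2/9*a_2 + 1/9*a_3 + 0*a_4
  a_3 = 2/9*a_1 + 1/9*a_2 + 5/9*a_3 + 1/9*a_4

Substituting a_1 = 1 and a_4 = 0, rearrange to (I - Q) a = r where r[i] = P(i -> 1):
  [7/9, -1/9] . (a_2, a_3) = 2/3
  [-1/9, 4/9] . (a_2, a_3) = 2/9

Solving yields:
  a_2 = 26/27
  a_3 = 20/27

Starting state is 2, so the absorption probability is a_2 = 26/27.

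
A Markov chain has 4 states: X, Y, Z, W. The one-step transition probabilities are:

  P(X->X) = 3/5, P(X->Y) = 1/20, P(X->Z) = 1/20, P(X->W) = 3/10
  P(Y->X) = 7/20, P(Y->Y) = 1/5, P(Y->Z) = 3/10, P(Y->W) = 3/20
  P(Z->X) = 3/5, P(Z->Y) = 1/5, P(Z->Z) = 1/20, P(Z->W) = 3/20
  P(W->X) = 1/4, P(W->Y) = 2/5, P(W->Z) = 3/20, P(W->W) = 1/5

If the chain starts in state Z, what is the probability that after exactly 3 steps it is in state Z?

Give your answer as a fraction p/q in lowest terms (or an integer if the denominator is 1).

Computing P^3 by repeated multiplication:
P^1 =
  X: [3/5, 1/20, 1/20, 3/10]
  Y: [7/20, 1/5, 3/10, 3/20]
  Z: [3/5, 1/5, 1/20, 3/20]
  W: [1/4, 2/5, 3/20, 1/5]
P^2 =
  X: [193/400, 17/100, 37/400, 51/200]
  Y: [199/400, 71/400, 23/200, 21/100]
  Z: [199/400, 7/50, 23/200, 99/400]
  W: [43/100, 81/400, 17/100, 79/400]
P^3 =
  X: [1873/4000, 1429/8000, 59/500, 1881/8000]
  Y: [3857/8000, 1339/8000, 923/8000, 1881/8000]
  Z: [3827/8000, 1399/8000, 439/4000, 237/1000]
  W: [1921/4000, 7/40, 963/8000, 359/1600]

(P^3)[Z -> Z] = 439/4000

Answer: 439/4000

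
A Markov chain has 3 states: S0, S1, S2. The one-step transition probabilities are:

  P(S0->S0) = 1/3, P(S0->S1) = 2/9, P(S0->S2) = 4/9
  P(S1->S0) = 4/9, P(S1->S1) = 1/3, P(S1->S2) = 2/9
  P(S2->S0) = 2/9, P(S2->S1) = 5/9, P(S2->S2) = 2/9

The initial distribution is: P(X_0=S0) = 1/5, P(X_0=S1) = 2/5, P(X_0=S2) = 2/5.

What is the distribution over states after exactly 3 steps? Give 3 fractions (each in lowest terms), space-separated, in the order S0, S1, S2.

Propagating the distribution step by step (d_{t+1} = d_t * P):
d_0 = (S0=1/5, S1=2/5, S2=2/5)
  d_1[S0] = 1/5*1/3 + 2/5*4/9 + 2/5*2/9 = 1/3
  d_1[S1] = 1/5*2/9 + 2/5*1/3 + 2/5*5/9 = 2/5
  d_1[S2] = 1/5*4/9 + 2/5*2/9 + 2/5*2/9 = 4/15
d_1 = (S0=1/3, S1=2/5, S2=4/15)
  d_2[S0] = 1/3*1/3 + 2/5*4/9 + 4/15*2/9 = 47/135
  d_2[S1] = 1/3*2/9 + 2/5*1/3 + 4/15*5/9 = 16/45
  d_2[S2] = 1/3*4/9 + 2/5*2/9 + 4/15*2/9 = 8/27
d_2 = (S0=47/135, S1=16/45, S2=8/27)
  d_3[S0] = 47/135*1/3 + 16/45*4/9 + 8/27*2/9 = 413/1215
  d_3[S1] = 47/135*2/9 + 16/45*1/3 + 8/27*5/9 = 146/405
  d_3[S2] = 47/135*4/9 + 16/45*2/9 + 8/27*2/9 = 364/1215
d_3 = (S0=413/1215, S1=146/405, S2=364/1215)

Answer: 413/1215 146/405 364/1215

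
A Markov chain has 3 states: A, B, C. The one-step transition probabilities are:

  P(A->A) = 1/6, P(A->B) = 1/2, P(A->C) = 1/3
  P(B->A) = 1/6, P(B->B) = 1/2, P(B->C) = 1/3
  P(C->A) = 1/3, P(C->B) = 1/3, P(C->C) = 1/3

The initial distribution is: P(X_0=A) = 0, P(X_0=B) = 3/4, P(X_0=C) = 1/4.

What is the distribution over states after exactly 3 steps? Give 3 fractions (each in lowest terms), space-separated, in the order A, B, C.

Propagating the distribution step by step (d_{t+1} = d_t * P):
d_0 = (A=0, B=3/4, C=1/4)
  d_1[A] = 0*1/6 + 3/4*1/6 + 1/4*1/3 = 5/24
  d_1[B] = 0*1/2 + 3/4*1/2 + 1/4*1/3 = 11/24
  d_1[C] = 0*1/3 + 3/4*1/3 + 1/4*1/3 = 1/3
d_1 = (A=5/24, B=11/24, C=1/3)
  d_2[A] = 5/24*1/6 + 11/24*1/6 + 1/3*1/3 = 2/9
  d_2[B] = 5/24*1/2 + 11/24*1/2 + 1/3*1/3 = 4/9
  d_2[C] = 5/24*1/3 + 11/24*1/3 + 1/3*1/3 = 1/3
d_2 = (A=2/9, B=4/9, C=1/3)
  d_3[A] = 2/9*1/6 + 4/9*1/6 + 1/3*1/3 = 2/9
  d_3[B] = 2/9*1/2 + 4/9*1/2 + 1/3*1/3 = 4/9
  d_3[C] = 2/9*1/3 + 4/9*1/3 + 1/3*1/3 = 1/3
d_3 = (A=2/9, B=4/9, C=1/3)

Answer: 2/9 4/9 1/3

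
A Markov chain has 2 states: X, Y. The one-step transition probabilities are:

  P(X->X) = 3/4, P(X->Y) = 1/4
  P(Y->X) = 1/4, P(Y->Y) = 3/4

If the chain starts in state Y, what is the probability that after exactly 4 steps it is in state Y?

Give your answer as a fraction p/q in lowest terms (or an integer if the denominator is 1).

Computing P^4 by repeated multiplication:
P^1 =
  X: [3/4, 1/4]
  Y: [1/4, 3/4]
P^2 =
  X: [5/8, 3/8]
  Y: [3/8, 5/8]
P^3 =
  X: [9/16, 7/16]
  Y: [7/16, 9/16]
P^4 =
  X: [17/32, 15/32]
  Y: [15/32, 17/32]

(P^4)[Y -> Y] = 17/32

Answer: 17/32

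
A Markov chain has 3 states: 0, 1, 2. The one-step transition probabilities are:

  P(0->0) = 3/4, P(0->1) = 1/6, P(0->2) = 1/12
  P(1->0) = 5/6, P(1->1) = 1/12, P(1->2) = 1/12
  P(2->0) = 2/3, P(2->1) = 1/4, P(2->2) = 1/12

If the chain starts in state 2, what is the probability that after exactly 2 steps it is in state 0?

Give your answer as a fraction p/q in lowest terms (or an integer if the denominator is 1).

Answer: 55/72

Derivation:
Computing P^2 by repeated multiplication:
P^1 =
  0: [3/4, 1/6, 1/12]
  1: [5/6, 1/12, 1/12]
  2: [2/3, 1/4, 1/12]
P^2 =
  0: [109/144, 23/144, 1/12]
  1: [3/4, 1/6, 1/12]
  2: [55/72, 11/72, 1/12]

(P^2)[2 -> 0] = 55/72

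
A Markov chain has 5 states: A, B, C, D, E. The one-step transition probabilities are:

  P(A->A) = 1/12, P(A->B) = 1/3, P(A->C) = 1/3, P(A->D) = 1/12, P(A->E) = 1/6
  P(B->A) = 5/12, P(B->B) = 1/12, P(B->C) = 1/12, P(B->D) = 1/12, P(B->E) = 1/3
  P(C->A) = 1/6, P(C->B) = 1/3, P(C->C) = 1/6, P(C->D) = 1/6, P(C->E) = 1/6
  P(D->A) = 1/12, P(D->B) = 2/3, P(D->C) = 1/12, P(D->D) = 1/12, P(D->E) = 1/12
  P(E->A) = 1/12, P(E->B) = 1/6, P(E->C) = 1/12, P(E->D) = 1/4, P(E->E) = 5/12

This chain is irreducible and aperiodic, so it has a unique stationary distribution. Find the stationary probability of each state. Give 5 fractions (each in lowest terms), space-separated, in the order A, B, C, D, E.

Answer: 2220/12029 3228/12029 1699/12029 1678/12029 3204/12029

Derivation:
The stationary distribution satisfies pi = pi * P, i.e.:
  pi_A = 1/12*pi_A + 5/12*pi_B + 1/6*pi_C + 1/12*pi_D + 1/12*pi_E
  pi_B = 1/3*pi_A + 1/12*pi_B + 1/3*pi_C + 2/3*pi_D + 1/6*pi_E
  pi_C = 1/3*pi_A + 1/12*pi_B + 1/6*pi_C + 1/12*pi_D + 1/12*pi_E
  pi_D = 1/12*pi_A + 1/12*pi_B + 1/6*pi_C + 1/12*pi_D + 1/4*pi_E
  pi_E = 1/6*pi_A + 1/3*pi_B + 1/6*pi_C + 1/12*pi_D + 5/12*pi_E
with normalization: pi_A + pi_B + pi_C + pi_D + pi_E = 1.

Using the first 4 balance equations plus normalization, the linear system A*pi = b is:
  [-11/12, 5/12, 1/6, 1/12, 1/12] . pi = 0
  [1/3, -11/12, 1/3, 2/3, 1/6] . pi = 0
  [1/3, 1/12, -5/6, 1/12, 1/12] . pi = 0
  [1/12, 1/12, 1/6, -11/12, 1/4] . pi = 0
  [1, 1, 1, 1, 1] . pi = 1

Solving yields:
  pi_A = 2220/12029
  pi_B = 3228/12029
  pi_C = 1699/12029
  pi_D = 1678/12029
  pi_E = 3204/12029

Verification (pi * P):
  2220/12029*1/12 + 3228/12029*5/12 + 1699/12029*1/6 + 1678/12029*1/12 + 3204/12029*1/12 = 2220/12029 = pi_A  (ok)
  2220/12029*1/3 + 3228/12029*1/12 + 1699/12029*1/3 + 1678/12029*2/3 + 3204/12029*1/6 = 3228/12029 = pi_B  (ok)
  2220/12029*1/3 + 3228/12029*1/12 + 1699/12029*1/6 + 1678/12029*1/12 + 3204/12029*1/12 = 1699/12029 = pi_C  (ok)
  2220/12029*1/12 + 3228/12029*1/12 + 1699/12029*1/6 + 1678/12029*1/12 + 3204/12029*1/4 = 1678/12029 = pi_D  (ok)
  2220/12029*1/6 + 3228/12029*1/3 + 1699/12029*1/6 + 1678/12029*1/12 + 3204/12029*5/12 = 3204/12029 = pi_E  (ok)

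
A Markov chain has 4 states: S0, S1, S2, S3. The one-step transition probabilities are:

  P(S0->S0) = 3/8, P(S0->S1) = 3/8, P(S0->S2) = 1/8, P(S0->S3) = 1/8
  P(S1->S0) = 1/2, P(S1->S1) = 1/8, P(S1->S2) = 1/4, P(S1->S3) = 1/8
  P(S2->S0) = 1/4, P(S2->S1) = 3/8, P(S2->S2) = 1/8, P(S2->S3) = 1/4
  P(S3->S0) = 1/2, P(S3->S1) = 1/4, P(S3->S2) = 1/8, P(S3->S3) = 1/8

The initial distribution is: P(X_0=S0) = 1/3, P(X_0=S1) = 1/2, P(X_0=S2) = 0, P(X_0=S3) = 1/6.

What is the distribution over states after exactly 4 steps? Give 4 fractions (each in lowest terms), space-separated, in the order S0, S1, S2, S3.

Propagating the distribution step by step (d_{t+1} = d_t * P):
d_0 = (S0=1/3, S1=1/2, S2=0, S3=1/6)
  d_1[S0] = 1/3*3/8 + 1/2*1/2 + 0*1/4 + 1/6*1/2 = 11/24
  d_1[S1] = 1/3*3/8 + 1/2*1/8 + 0*3/8 + 1/6*1/4 = 11/48
  d_1[S2] = 1/3*1/8 + 1/2*1/4 + 0*1/8 + 1/6*1/8 = 3/16
  d_1[S3] = 1/3*1/8 + 1/2*1/8 + 0*1/4 + 1/6*1/8 = 1/8
d_1 = (S0=11/24, S1=11/48, S2=3/16, S3=1/8)
  d_2[S0] = 11/24*3/8 + 11/48*1/2 + 3/16*1/4 + 1/8*1/2 = 19/48
  d_2[S1] = 11/24*3/8 + 11/48*1/8 + 3/16*3/8 + 1/8*1/4 = 29/96
  d_2[S2] = 11/24*1/8 + 11/48*1/4 + 3/16*1/8 + 1/8*1/8 = 59/384
  d_2[S3] = 11/24*1/8 + 11/48*1/8 + 3/16*1/4 + 1/8*1/8 = 19/128
d_2 = (S0=19/48, S1=29/96, S2=59/384, S3=19/128)
  d_3[S0] = 19/48*3/8 + 29/96*1/2 + 59/384*1/4 + 19/128*1/2 = 211/512
  d_3[S1] = 19/48*3/8 + 29/96*1/8 + 59/384*3/8 + 19/128*1/4 = 863/3072
  d_3[S2] = 19/48*1/8 + 29/96*1/4 + 59/384*1/8 + 19/128*1/8 = 125/768
  d_3[S3] = 19/48*1/8 + 29/96*1/8 + 59/384*1/4 + 19/128*1/8 = 443/3072
d_3 = (S0=211/512, S1=863/3072, S2=125/768, S3=443/3072)
  d_4[S0] = 211/512*3/8 + 863/3072*1/2 + 125/768*1/4 + 443/3072*1/2 = 5011/12288
  d_4[S1] = 211/512*3/8 + 863/3072*1/8 + 125/768*3/8 + 443/3072*1/4 = 2349/8192
  d_4[S2] = 211/512*1/8 + 863/3072*1/4 + 125/768*1/8 + 443/3072*1/8 = 3935/24576
  d_4[S3] = 211/512*1/8 + 863/3072*1/8 + 125/768*1/4 + 443/3072*1/8 = 893/6144
d_4 = (S0=5011/12288, S1=2349/8192, S2=3935/24576, S3=893/6144)

Answer: 5011/12288 2349/8192 3935/24576 893/6144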